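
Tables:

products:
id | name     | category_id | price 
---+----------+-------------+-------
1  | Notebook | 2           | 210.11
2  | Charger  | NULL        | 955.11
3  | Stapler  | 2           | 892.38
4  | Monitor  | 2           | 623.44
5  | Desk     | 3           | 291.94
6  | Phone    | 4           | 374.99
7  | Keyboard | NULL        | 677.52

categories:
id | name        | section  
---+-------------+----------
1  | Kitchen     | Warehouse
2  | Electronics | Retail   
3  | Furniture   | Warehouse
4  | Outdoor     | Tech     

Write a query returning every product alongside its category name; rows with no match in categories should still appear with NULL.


LEFT JOIN keeps every row from products (the left table); where category_id has no match in categories, the category columns become NULL. Walk through each product:
  - product 1 (Notebook): category_id=2 -> matches Electronics
  - product 2 (Charger): category_id=NULL, no match -> kept with NULL
  - product 3 (Stapler): category_id=2 -> matches Electronics
  - product 4 (Monitor): category_id=2 -> matches Electronics
  - product 5 (Desk): category_id=3 -> matches Furniture
  - product 6 (Phone): category_id=4 -> matches Outdoor
  - product 7 (Keyboard): category_id=NULL, no match -> kept with NULL
All 7 rows appear; 2 have NULL category.

SQL:
SELECT a.name, b.name AS category
FROM products a
LEFT JOIN categories b ON a.category_id = b.id

Result:
name     | category   
---------+------------
Notebook | Electronics
Charger  | NULL       
Stapler  | Electronics
Monitor  | Electronics
Desk     | Furniture  
Phone    | Outdoor    
Keyboard | NULL       


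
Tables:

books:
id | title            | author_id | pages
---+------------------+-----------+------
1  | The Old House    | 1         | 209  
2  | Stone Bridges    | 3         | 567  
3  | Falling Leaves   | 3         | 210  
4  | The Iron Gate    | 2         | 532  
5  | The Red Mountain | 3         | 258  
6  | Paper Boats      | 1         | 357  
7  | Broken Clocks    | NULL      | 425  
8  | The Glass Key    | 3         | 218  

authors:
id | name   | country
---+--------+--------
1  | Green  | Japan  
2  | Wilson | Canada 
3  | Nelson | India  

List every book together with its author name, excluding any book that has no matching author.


INNER JOIN keeps only books rows whose author_id matches an id in authors. Walk through each book:
  - book 1 (The Old House): author_id=1 -> matches Green
  - book 2 (Stone Bridges): author_id=3 -> matches Nelson
  - book 3 (Falling Leaves): author_id=3 -> matches Nelson
  - book 4 (The Iron Gate): author_id=2 -> matches Wilson
  - book 5 (The Red Mountain): author_id=3 -> matches Nelson
  - book 6 (Paper Boats): author_id=1 -> matches Green
  - book 7 (Broken Clocks): author_id=NULL, no match -> dropped
  - book 8 (The Glass Key): author_id=3 -> matches Nelson
So 1 of 8 rows is dropped.

SQL:
SELECT a.title, b.name AS author
FROM books a
INNER JOIN authors b ON a.author_id = b.id

Result:
title            | author
-----------------+-------
The Old House    | Green 
Stone Bridges    | Nelson
Falling Leaves   | Nelson
The Iron Gate    | Wilson
The Red Mountain | Nelson
Paper Boats      | Green 
The Glass Key    | Nelson


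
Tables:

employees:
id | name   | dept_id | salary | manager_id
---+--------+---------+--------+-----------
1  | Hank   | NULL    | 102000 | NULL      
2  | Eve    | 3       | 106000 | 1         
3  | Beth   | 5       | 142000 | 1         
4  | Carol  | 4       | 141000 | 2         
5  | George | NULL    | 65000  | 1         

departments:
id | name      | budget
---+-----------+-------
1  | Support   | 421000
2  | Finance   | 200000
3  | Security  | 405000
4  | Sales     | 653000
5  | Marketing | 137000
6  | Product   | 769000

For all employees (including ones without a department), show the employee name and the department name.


LEFT JOIN keeps every row from employees (the left table); where dept_id has no match in departments, the department columns become NULL. Walk through each employee:
  - employee 1 (Hank): dept_id=NULL, no match -> kept with NULL
  - employee 2 (Eve): dept_id=3 -> matches Security
  - employee 3 (Beth): dept_id=5 -> matches Marketing
  - employee 4 (Carol): dept_id=4 -> matches Sales
  - employee 5 (George): dept_id=NULL, no match -> kept with NULL
All 5 rows appear; 2 have NULL department.

SQL:
SELECT a.name, b.name AS department
FROM employees a
LEFT JOIN departments b ON a.dept_id = b.id

Result:
name   | department
-------+-----------
Hank   | NULL      
Eve    | Security  
Beth   | Marketing 
Carol  | Sales     
George | NULL      


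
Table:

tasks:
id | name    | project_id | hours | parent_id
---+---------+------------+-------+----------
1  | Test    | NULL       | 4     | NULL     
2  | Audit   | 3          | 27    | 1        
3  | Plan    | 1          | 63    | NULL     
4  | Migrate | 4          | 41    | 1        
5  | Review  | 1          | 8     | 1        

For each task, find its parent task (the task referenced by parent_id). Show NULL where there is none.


This is a self-join: tasks is joined to a second copy of itself, matching each row's parent_id to another row's id. Use LEFT JOIN so rows with parent_id=NULL are kept.
  - task 1 (Test): parent_id=NULL -> NULL
  - task 2 (Audit): parent_id=1 -> Test
  - task 3 (Plan): parent_id=NULL -> NULL
  - task 4 (Migrate): parent_id=1 -> Test
  - task 5 (Review): parent_id=1 -> Test

SQL:
SELECT a.name AS item, b.name AS parent
FROM tasks a
LEFT JOIN tasks b ON a.parent_id = b.id

Result:
item    | parent
--------+-------
Test    | NULL  
Audit   | Test  
Plan    | NULL  
Migrate | Test  
Review  | Test  


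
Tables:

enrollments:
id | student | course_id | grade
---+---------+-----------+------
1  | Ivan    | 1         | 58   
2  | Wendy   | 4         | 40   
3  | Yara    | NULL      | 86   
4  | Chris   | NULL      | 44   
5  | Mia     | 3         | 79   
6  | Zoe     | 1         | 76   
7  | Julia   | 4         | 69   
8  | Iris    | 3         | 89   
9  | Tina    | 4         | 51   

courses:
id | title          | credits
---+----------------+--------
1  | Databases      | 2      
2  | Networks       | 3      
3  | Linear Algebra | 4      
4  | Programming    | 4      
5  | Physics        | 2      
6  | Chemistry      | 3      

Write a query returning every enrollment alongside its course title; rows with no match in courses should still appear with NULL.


LEFT JOIN keeps every row from enrollments (the left table); where course_id has no match in courses, the course columns become NULL. Walk through each enrollment:
  - enrollment 1 (Ivan): course_id=1 -> matches Databases
  - enrollment 2 (Wendy): course_id=4 -> matches Programming
  - enrollment 3 (Yara): course_id=NULL, no match -> kept with NULL
  - enrollment 4 (Chris): course_id=NULL, no match -> kept with NULL
  - enrollment 5 (Mia): course_id=3 -> matches Linear Algebra
  - enrollment 6 (Zoe): course_id=1 -> matches Databases
  - enrollment 7 (Julia): course_id=4 -> matches Programming
  - enrollment 8 (Iris): course_id=3 -> matches Linear Algebra
  - enrollment 9 (Tina): course_id=4 -> matches Programming
All 9 rows appear; 2 have NULL course.

SQL:
SELECT a.student, b.title AS course
FROM enrollments a
LEFT JOIN courses b ON a.course_id = b.id

Result:
student | course        
--------+---------------
Ivan    | Databases     
Wendy   | Programming   
Yara    | NULL          
Chris   | NULL          
Mia     | Linear Algebra
Zoe     | Databases     
Julia   | Programming   
Iris    | Linear Algebra
Tina    | Programming   


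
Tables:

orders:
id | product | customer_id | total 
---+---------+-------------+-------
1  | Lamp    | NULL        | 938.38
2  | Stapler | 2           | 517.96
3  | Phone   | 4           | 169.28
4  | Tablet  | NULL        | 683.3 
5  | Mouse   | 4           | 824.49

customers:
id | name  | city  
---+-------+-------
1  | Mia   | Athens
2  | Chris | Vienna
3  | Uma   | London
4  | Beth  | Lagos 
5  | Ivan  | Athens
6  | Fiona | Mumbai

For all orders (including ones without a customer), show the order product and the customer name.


LEFT JOIN keeps every row from orders (the left table); where customer_id has no match in customers, the customer columns become NULL. Walk through each order:
  - order 1 (Lamp): customer_id=NULL, no match -> kept with NULL
  - order 2 (Stapler): customer_id=2 -> matches Chris
  - order 3 (Phone): customer_id=4 -> matches Beth
  - order 4 (Tablet): customer_id=NULL, no match -> kept with NULL
  - order 5 (Mouse): customer_id=4 -> matches Beth
All 5 rows appear; 2 have NULL customer.

SQL:
SELECT a.product, b.name AS customer
FROM orders a
LEFT JOIN customers b ON a.customer_id = b.id

Result:
product | customer
--------+---------
Lamp    | NULL    
Stapler | Chris   
Phone   | Beth    
Tablet  | NULL    
Mouse   | Beth    


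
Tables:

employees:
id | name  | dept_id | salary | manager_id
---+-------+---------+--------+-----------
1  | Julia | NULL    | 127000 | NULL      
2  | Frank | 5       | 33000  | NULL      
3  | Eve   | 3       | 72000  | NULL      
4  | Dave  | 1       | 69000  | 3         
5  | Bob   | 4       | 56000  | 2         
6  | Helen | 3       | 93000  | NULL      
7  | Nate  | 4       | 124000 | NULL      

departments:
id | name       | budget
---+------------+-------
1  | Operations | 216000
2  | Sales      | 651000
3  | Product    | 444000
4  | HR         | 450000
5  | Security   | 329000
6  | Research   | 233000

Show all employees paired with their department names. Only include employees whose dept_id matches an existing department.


INNER JOIN keeps only employees rows whose dept_id matches an id in departments. Walk through each employee:
  - employee 1 (Julia): dept_id=NULL, no match -> dropped
  - employee 2 (Frank): dept_id=5 -> matches Security
  - employee 3 (Eve): dept_id=3 -> matches Product
  - employee 4 (Dave): dept_id=1 -> matches Operations
  - employee 5 (Bob): dept_id=4 -> matches HR
  - employee 6 (Helen): dept_id=3 -> matches Product
  - employee 7 (Nate): dept_id=4 -> matches HR
So 1 of 7 rows is dropped.

SQL:
SELECT a.name, b.name AS department
FROM employees a
INNER JOIN departments b ON a.dept_id = b.id

Result:
name  | department
------+-----------
Frank | Security  
Eve   | Product   
Dave  | Operations
Bob   | HR        
Helen | Product   
Nate  | HR        


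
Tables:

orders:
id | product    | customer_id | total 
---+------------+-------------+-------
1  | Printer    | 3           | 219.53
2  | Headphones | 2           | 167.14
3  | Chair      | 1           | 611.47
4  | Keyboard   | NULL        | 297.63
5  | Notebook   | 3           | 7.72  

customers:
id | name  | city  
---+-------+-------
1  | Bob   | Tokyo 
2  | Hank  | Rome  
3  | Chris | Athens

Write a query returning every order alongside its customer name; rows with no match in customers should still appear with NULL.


LEFT JOIN keeps every row from orders (the left table); where customer_id has no match in customers, the customer columns become NULL. Walk through each order:
  - order 1 (Printer): customer_id=3 -> matches Chris
  - order 2 (Headphones): customer_id=2 -> matches Hank
  - order 3 (Chair): customer_id=1 -> matches Bob
  - order 4 (Keyboard): customer_id=NULL, no match -> kept with NULL
  - order 5 (Notebook): customer_id=3 -> matches Chris
All 5 rows appear; 1 has NULL customer.

SQL:
SELECT a.product, b.name AS customer
FROM orders a
LEFT JOIN customers b ON a.customer_id = b.id

Result:
product    | customer
-----------+---------
Printer    | Chris   
Headphones | Hank    
Chair      | Bob     
Keyboard   | NULL    
Notebook   | Chris   


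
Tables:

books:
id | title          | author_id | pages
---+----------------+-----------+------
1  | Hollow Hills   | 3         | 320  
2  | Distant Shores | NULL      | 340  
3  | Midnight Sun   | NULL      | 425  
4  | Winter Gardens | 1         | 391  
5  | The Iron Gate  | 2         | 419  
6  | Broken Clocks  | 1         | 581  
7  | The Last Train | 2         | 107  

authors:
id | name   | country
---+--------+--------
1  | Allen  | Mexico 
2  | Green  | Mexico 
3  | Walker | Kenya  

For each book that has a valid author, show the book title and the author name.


INNER JOIN keeps only books rows whose author_id matches an id in authors. Walk through each book:
  - book 1 (Hollow Hills): author_id=3 -> matches Walker
  - book 2 (Distant Shores): author_id=NULL, no match -> dropped
  - book 3 (Midnight Sun): author_id=NULL, no match -> dropped
  - book 4 (Winter Gardens): author_id=1 -> matches Allen
  - book 5 (The Iron Gate): author_id=2 -> matches Green
  - book 6 (Broken Clocks): author_id=1 -> matches Allen
  - book 7 (The Last Train): author_id=2 -> matches Green
So 2 of 7 rows are dropped.

SQL:
SELECT a.title, b.name AS author
FROM books a
INNER JOIN authors b ON a.author_id = b.id

Result:
title          | author
---------------+-------
Hollow Hills   | Walker
Winter Gardens | Allen 
The Iron Gate  | Green 
Broken Clocks  | Allen 
The Last Train | Green 


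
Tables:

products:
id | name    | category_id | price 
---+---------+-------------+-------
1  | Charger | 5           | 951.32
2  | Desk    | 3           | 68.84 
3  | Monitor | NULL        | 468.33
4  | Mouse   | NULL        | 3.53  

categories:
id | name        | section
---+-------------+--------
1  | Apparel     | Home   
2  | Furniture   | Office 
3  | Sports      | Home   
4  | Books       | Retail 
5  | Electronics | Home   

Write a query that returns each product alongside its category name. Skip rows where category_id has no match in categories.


INNER JOIN keeps only products rows whose category_id matches an id in categories. Walk through each product:
  - product 1 (Charger): category_id=5 -> matches Electronics
  - product 2 (Desk): category_id=3 -> matches Sports
  - product 3 (Monitor): category_id=NULL, no match -> dropped
  - product 4 (Mouse): category_id=NULL, no match -> dropped
So 2 of 4 rows are dropped.

SQL:
SELECT a.name, b.name AS category
FROM products a
INNER JOIN categories b ON a.category_id = b.id

Result:
name    | category   
--------+------------
Charger | Electronics
Desk    | Sports     


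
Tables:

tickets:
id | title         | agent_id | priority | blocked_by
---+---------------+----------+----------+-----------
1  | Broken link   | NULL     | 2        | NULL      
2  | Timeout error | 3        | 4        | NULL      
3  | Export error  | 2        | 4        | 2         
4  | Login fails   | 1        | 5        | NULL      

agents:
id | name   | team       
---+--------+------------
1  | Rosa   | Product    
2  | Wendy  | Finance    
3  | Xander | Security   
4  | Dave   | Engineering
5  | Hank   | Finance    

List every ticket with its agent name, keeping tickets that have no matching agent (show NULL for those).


LEFT JOIN keeps every row from tickets (the left table); where agent_id has no match in agents, the agent columns become NULL. Walk through each ticket:
  - ticket 1 (Broken link): agent_id=NULL, no match -> kept with NULL
  - ticket 2 (Timeout error): agent_id=3 -> matches Xander
  - ticket 3 (Export error): agent_id=2 -> matches Wendy
  - ticket 4 (Login fails): agent_id=1 -> matches Rosa
All 4 rows appear; 1 has NULL agent.

SQL:
SELECT a.title, b.name AS agent
FROM tickets a
LEFT JOIN agents b ON a.agent_id = b.id

Result:
title         | agent 
--------------+-------
Broken link   | NULL  
Timeout error | Xander
Export error  | Wendy 
Login fails   | Rosa  


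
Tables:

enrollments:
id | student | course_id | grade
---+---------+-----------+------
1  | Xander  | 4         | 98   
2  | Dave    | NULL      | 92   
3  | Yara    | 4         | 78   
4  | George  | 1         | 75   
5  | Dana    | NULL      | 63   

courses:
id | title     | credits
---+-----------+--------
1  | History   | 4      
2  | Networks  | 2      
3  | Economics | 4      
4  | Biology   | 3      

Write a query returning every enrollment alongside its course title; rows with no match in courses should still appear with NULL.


LEFT JOIN keeps every row from enrollments (the left table); where course_id has no match in courses, the course columns become NULL. Walk through each enrollment:
  - enrollment 1 (Xander): course_id=4 -> matches Biology
  - enrollment 2 (Dave): course_id=NULL, no match -> kept with NULL
  - enrollment 3 (Yara): course_id=4 -> matches Biology
  - enrollment 4 (George): course_id=1 -> matches History
  - enrollment 5 (Dana): course_id=NULL, no match -> kept with NULL
All 5 rows appear; 2 have NULL course.

SQL:
SELECT a.student, b.title AS course
FROM enrollments a
LEFT JOIN courses b ON a.course_id = b.id

Result:
student | course 
--------+--------
Xander  | Biology
Dave    | NULL   
Yara    | Biology
George  | History
Dana    | NULL   


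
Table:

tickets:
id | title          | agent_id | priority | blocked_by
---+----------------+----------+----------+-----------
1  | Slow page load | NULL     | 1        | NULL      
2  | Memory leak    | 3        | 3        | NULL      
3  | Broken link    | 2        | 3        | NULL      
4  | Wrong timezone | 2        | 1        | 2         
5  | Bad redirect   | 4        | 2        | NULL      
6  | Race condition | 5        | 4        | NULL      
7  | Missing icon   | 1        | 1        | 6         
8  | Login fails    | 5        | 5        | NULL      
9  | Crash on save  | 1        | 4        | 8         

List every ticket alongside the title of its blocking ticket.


This is a self-join: tickets is joined to a second copy of itself, matching each row's blocked_by to another row's id. Use LEFT JOIN so rows with blocked_by=NULL are kept.
  - ticket 1 (Slow page load): blocked_by=NULL -> NULL
  - ticket 2 (Memory leak): blocked_by=NULL -> NULL
  - ticket 3 (Broken link): blocked_by=NULL -> NULL
  - ticket 4 (Wrong timezone): blocked_by=2 -> Memory leak
  - ticket 5 (Bad redirect): blocked_by=NULL -> NULL
  - ticket 6 (Race condition): blocked_by=NULL -> NULL
  - ticket 7 (Missing icon): blocked_by=6 -> Race condition
  - ticket 8 (Login fails): blocked_by=NULL -> NULL
  - ticket 9 (Crash on save): blocked_by=8 -> Login fails

SQL:
SELECT a.title AS item, b.title AS blocked_by
FROM tickets a
LEFT JOIN tickets b ON a.blocked_by = b.id

Result:
item           | blocked_by    
---------------+---------------
Slow page load | NULL          
Memory leak    | NULL          
Broken link    | NULL          
Wrong timezone | Memory leak   
Bad redirect   | NULL          
Race condition | NULL          
Missing icon   | Race condition
Login fails    | NULL          
Crash on save  | Login fails   


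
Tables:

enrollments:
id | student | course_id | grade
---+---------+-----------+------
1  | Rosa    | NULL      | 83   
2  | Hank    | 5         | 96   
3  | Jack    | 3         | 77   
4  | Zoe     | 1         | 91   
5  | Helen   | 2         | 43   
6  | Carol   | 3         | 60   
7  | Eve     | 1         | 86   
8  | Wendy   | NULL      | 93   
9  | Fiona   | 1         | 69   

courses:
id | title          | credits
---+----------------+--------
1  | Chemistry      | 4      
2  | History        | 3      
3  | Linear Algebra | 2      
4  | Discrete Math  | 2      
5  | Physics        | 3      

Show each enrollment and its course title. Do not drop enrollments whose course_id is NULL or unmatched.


LEFT JOIN keeps every row from enrollments (the left table); where course_id has no match in courses, the course columns become NULL. Walk through each enrollment:
  - enrollment 1 (Rosa): course_id=NULL, no match -> kept with NULL
  - enrollment 2 (Hank): course_id=5 -> matches Physics
  - enrollment 3 (Jack): course_id=3 -> matches Linear Algebra
  - enrollment 4 (Zoe): course_id=1 -> matches Chemistry
  - enrollment 5 (Helen): course_id=2 -> matches History
  - enrollment 6 (Carol): course_id=3 -> matches Linear Algebra
  - enrollment 7 (Eve): course_id=1 -> matches Chemistry
  - enrollment 8 (Wendy): course_id=NULL, no match -> kept with NULL
  - enrollment 9 (Fiona): course_id=1 -> matches Chemistry
All 9 rows appear; 2 have NULL course.

SQL:
SELECT a.student, b.title AS course
FROM enrollments a
LEFT JOIN courses b ON a.course_id = b.id

Result:
student | course        
--------+---------------
Rosa    | NULL          
Hank    | Physics       
Jack    | Linear Algebra
Zoe     | Chemistry     
Helen   | History       
Carol   | Linear Algebra
Eve     | Chemistry     
Wendy   | NULL          
Fiona   | Chemistry     


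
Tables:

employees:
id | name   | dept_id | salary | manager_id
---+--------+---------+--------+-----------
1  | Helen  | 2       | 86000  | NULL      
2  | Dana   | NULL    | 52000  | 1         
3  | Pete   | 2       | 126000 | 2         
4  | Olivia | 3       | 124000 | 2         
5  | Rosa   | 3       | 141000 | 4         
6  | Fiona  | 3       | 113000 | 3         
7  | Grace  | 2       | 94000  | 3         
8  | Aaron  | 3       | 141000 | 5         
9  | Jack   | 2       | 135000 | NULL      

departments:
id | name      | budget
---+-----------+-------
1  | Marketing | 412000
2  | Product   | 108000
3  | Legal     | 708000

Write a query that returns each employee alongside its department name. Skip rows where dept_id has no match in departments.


INNER JOIN keeps only employees rows whose dept_id matches an id in departments. Walk through each employee:
  - employee 1 (Helen): dept_id=2 -> matches Product
  - employee 2 (Dana): dept_id=NULL, no match -> dropped
  - employee 3 (Pete): dept_id=2 -> matches Product
  - employee 4 (Olivia): dept_id=3 -> matches Legal
  - employee 5 (Rosa): dept_id=3 -> matches Legal
  - employee 6 (Fiona): dept_id=3 -> matches Legal
  - employee 7 (Grace): dept_id=2 -> matches Product
  - employee 8 (Aaron): dept_id=3 -> matches Legal
  - employee 9 (Jack): dept_id=2 -> matches Product
So 1 of 9 rows is dropped.

SQL:
SELECT a.name, b.name AS department
FROM employees a
INNER JOIN departments b ON a.dept_id = b.id

Result:
name   | department
-------+-----------
Helen  | Product   
Pete   | Product   
Olivia | Legal     
Rosa   | Legal     
Fiona  | Legal     
Grace  | Product   
Aaron  | Legal     
Jack   | Product   


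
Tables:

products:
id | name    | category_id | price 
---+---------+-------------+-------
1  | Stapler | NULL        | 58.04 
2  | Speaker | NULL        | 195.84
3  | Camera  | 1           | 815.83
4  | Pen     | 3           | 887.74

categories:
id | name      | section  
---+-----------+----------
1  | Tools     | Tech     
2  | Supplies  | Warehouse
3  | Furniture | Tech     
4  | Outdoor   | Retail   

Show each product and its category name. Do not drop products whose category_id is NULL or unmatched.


LEFT JOIN keeps every row from products (the left table); where category_id has no match in categories, the category columns become NULL. Walk through each product:
  - product 1 (Stapler): category_id=NULL, no match -> kept with NULL
  - product 2 (Speaker): category_id=NULL, no match -> kept with NULL
  - product 3 (Camera): category_id=1 -> matches Tools
  - product 4 (Pen): category_id=3 -> matches Furniture
All 4 rows appear; 2 have NULL category.

SQL:
SELECT a.name, b.name AS category
FROM products a
LEFT JOIN categories b ON a.category_id = b.id

Result:
name    | category 
--------+----------
Stapler | NULL     
Speaker | NULL     
Camera  | Tools    
Pen     | Furniture


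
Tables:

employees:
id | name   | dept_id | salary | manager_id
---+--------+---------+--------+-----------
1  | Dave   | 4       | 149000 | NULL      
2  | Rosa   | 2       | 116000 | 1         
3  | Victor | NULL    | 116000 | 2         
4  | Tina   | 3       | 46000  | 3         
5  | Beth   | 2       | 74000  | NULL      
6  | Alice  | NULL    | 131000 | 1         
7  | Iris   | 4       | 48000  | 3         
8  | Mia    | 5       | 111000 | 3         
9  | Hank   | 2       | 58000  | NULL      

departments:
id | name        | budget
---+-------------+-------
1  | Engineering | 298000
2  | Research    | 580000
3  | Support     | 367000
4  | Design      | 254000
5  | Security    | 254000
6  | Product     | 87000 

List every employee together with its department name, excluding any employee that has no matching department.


INNER JOIN keeps only employees rows whose dept_id matches an id in departments. Walk through each employee:
  - employee 1 (Dave): dept_id=4 -> matches Design
  - employee 2 (Rosa): dept_id=2 -> matches Research
  - employee 3 (Victor): dept_id=NULL, no match -> dropped
  - employee 4 (Tina): dept_id=3 -> matches Support
  - employee 5 (Beth): dept_id=2 -> matches Research
  - employee 6 (Alice): dept_id=NULL, no match -> dropped
  - employee 7 (Iris): dept_id=4 -> matches Design
  - employee 8 (Mia): dept_id=5 -> matches Security
  - employee 9 (Hank): dept_id=2 -> matches Research
So 2 of 9 rows are dropped.

SQL:
SELECT a.name, b.name AS department
FROM employees a
INNER JOIN departments b ON a.dept_id = b.id

Result:
name | department
-----+-----------
Dave | Design    
Rosa | Research  
Tina | Support   
Beth | Research  
Iris | Design    
Mia  | Security  
Hank | Research  


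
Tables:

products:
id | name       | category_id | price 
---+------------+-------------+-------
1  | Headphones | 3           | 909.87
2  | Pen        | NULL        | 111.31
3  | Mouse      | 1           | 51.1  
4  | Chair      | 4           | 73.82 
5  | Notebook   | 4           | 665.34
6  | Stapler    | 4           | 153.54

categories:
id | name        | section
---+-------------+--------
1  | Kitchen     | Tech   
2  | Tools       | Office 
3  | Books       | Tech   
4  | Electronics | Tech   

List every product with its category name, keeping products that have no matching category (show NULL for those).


LEFT JOIN keeps every row from products (the left table); where category_id has no match in categories, the category columns become NULL. Walk through each product:
  - product 1 (Headphones): category_id=3 -> matches Books
  - product 2 (Pen): category_id=NULL, no match -> kept with NULL
  - product 3 (Mouse): category_id=1 -> matches Kitchen
  - product 4 (Chair): category_id=4 -> matches Electronics
  - product 5 (Notebook): category_id=4 -> matches Electronics
  - product 6 (Stapler): category_id=4 -> matches Electronics
All 6 rows appear; 1 has NULL category.

SQL:
SELECT a.name, b.name AS category
FROM products a
LEFT JOIN categories b ON a.category_id = b.id

Result:
name       | category   
-----------+------------
Headphones | Books      
Pen        | NULL       
Mouse      | Kitchen    
Chair      | Electronics
Notebook   | Electronics
Stapler    | Electronics


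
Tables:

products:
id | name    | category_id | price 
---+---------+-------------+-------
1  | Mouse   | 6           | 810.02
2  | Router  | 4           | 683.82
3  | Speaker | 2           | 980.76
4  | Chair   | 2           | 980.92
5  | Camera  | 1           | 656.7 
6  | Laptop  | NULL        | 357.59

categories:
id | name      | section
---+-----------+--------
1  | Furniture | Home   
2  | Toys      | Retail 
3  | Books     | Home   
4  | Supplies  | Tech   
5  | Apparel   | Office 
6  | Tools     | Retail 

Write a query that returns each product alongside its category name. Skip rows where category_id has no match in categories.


INNER JOIN keeps only products rows whose category_id matches an id in categories. Walk through each product:
  - product 1 (Mouse): category_id=6 -> matches Tools
  - product 2 (Router): category_id=4 -> matches Supplies
  - product 3 (Speaker): category_id=2 -> matches Toys
  - product 4 (Chair): category_id=2 -> matches Toys
  - product 5 (Camera): category_id=1 -> matches Furniture
  - product 6 (Laptop): category_id=NULL, no match -> dropped
So 1 of 6 rows is dropped.

SQL:
SELECT a.name, b.name AS category
FROM products a
INNER JOIN categories b ON a.category_id = b.id

Result:
name    | category 
--------+----------
Mouse   | Tools    
Router  | Supplies 
Speaker | Toys     
Chair   | Toys     
Camera  | Furniture


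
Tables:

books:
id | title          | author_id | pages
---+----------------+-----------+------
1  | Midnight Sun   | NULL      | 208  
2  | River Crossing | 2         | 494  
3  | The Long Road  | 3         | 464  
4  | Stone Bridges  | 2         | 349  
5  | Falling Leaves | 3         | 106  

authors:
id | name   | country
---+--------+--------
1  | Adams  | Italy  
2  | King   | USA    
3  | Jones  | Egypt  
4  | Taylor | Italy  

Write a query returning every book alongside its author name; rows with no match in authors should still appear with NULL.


LEFT JOIN keeps every row from books (the left table); where author_id has no match in authors, the author columns become NULL. Walk through each book:
  - book 1 (Midnight Sun): author_id=NULL, no match -> kept with NULL
  - book 2 (River Crossing): author_id=2 -> matches King
  - book 3 (The Long Road): author_id=3 -> matches Jones
  - book 4 (Stone Bridges): author_id=2 -> matches King
  - book 5 (Falling Leaves): author_id=3 -> matches Jones
All 5 rows appear; 1 has NULL author.

SQL:
SELECT a.title, b.name AS author
FROM books a
LEFT JOIN authors b ON a.author_id = b.id

Result:
title          | author
---------------+-------
Midnight Sun   | NULL  
River Crossing | King  
The Long Road  | Jones 
Stone Bridges  | King  
Falling Leaves | Jones 


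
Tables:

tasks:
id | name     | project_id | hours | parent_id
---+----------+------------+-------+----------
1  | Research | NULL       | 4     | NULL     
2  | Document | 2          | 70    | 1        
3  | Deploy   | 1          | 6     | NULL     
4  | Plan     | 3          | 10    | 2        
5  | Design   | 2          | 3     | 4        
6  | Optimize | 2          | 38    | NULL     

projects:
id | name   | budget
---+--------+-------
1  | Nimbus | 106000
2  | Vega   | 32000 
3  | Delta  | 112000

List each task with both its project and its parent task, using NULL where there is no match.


Two LEFT JOINs from the same base table tasks: one to projects via project_id, one to tasks itself via parent_id. Both are LEFT so every task is preserved.
Match against projects:
  - task 1 (Research): project_id=NULL, no match -> kept with NULL
  - task 2 (Document): project_id=2 -> matches Vega
  - task 3 (Deploy): project_id=1 -> matches Nimbus
  - task 4 (Plan): project_id=3 -> matches Delta
  - task 5 (Design): project_id=2 -> matches Vega
  - task 6 (Optimize): project_id=2 -> matches Vega
Match against tasks (self):
  - task 1 (Research): parent_id=NULL -> NULL
  - task 2 (Document): parent_id=1 -> Research
  - task 3 (Deploy): parent_id=NULL -> NULL
  - task 4 (Plan): parent_id=2 -> Document
  - task 5 (Design): parent_id=4 -> Plan
  - task 6 (Optimize): parent_id=NULL -> NULL

SQL:
SELECT a.name, b.name AS project, c.name AS parent
FROM tasks a
LEFT JOIN projects b ON a.project_id = b.id
LEFT JOIN tasks c ON a.parent_id = c.id

Result:
name     | project | parent  
---------+---------+---------
Research | NULL    | NULL    
Document | Vega    | Research
Deploy   | Nimbus  | NULL    
Plan     | Delta   | Document
Design   | Vega    | Plan    
Optimize | Vega    | NULL    


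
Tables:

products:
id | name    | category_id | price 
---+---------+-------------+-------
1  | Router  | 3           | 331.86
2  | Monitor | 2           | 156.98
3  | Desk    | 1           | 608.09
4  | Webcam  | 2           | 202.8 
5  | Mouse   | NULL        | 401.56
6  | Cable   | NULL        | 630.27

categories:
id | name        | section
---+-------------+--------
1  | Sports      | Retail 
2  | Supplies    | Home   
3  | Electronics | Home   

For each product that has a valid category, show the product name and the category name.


INNER JOIN keeps only products rows whose category_id matches an id in categories. Walk through each product:
  - product 1 (Router): category_id=3 -> matches Electronics
  - product 2 (Monitor): category_id=2 -> matches Supplies
  - product 3 (Desk): category_id=1 -> matches Sports
  - product 4 (Webcam): category_id=2 -> matches Supplies
  - product 5 (Mouse): category_id=NULL, no match -> dropped
  - product 6 (Cable): category_id=NULL, no match -> dropped
So 2 of 6 rows are dropped.

SQL:
SELECT a.name, b.name AS category
FROM products a
INNER JOIN categories b ON a.category_id = b.id

Result:
name    | category   
--------+------------
Router  | Electronics
Monitor | Supplies   
Desk    | Sports     
Webcam  | Supplies   


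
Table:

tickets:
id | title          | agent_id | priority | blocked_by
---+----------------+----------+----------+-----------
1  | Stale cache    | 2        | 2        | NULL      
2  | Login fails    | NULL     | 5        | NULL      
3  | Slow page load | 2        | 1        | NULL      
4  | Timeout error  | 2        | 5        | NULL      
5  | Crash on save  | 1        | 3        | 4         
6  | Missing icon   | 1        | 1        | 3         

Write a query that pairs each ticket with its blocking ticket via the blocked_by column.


This is a self-join: tickets is joined to a second copy of itself, matching each row's blocked_by to another row's id. Use LEFT JOIN so rows with blocked_by=NULL are kept.
  - ticket 1 (Stale cache): blocked_by=NULL -> NULL
  - ticket 2 (Login fails): blocked_by=NULL -> NULL
  - ticket 3 (Slow page load): blocked_by=NULL -> NULL
  - ticket 4 (Timeout error): blocked_by=NULL -> NULL
  - ticket 5 (Crash on save): blocked_by=4 -> Timeout error
  - ticket 6 (Missing icon): blocked_by=3 -> Slow page load

SQL:
SELECT a.title AS item, b.title AS blocked_by
FROM tickets a
LEFT JOIN tickets b ON a.blocked_by = b.id

Result:
item           | blocked_by    
---------------+---------------
Stale cache    | NULL          
Login fails    | NULL          
Slow page load | NULL          
Timeout error  | NULL          
Crash on save  | Timeout error 
Missing icon   | Slow page load


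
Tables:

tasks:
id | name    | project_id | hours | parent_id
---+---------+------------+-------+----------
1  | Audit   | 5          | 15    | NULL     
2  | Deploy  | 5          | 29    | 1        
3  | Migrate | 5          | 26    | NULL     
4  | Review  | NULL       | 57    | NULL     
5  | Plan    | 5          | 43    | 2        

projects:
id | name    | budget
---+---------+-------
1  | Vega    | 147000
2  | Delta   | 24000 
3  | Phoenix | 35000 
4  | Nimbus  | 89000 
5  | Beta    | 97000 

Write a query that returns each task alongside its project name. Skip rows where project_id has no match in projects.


INNER JOIN keeps only tasks rows whose project_id matches an id in projects. Walk through each task:
  - task 1 (Audit): project_id=5 -> matches Beta
  - task 2 (Deploy): project_id=5 -> matches Beta
  - task 3 (Migrate): project_id=5 -> matches Beta
  - task 4 (Review): project_id=NULL, no match -> dropped
  - task 5 (Plan): project_id=5 -> matches Beta
So 1 of 5 rows is dropped.

SQL:
SELECT a.name, b.name AS project
FROM tasks a
INNER JOIN projects b ON a.project_id = b.id

Result:
name    | project
--------+--------
Audit   | Beta   
Deploy  | Beta   
Migrate | Beta   
Plan    | Beta   


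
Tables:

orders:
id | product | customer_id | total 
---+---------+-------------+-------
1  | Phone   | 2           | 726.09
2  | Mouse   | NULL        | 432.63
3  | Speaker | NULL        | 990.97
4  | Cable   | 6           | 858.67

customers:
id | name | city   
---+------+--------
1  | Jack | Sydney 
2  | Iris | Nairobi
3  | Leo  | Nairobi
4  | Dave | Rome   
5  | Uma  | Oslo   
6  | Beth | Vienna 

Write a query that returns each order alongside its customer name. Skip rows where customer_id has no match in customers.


INNER JOIN keeps only orders rows whose customer_id matches an id in customers. Walk through each order:
  - order 1 (Phone): customer_id=2 -> matches Iris
  - order 2 (Mouse): customer_id=NULL, no match -> dropped
  - order 3 (Speaker): customer_id=NULL, no match -> dropped
  - order 4 (Cable): customer_id=6 -> matches Beth
So 2 of 4 rows are dropped.

SQL:
SELECT a.product, b.name AS customer
FROM orders a
INNER JOIN customers b ON a.customer_id = b.id

Result:
product | customer
--------+---------
Phone   | Iris    
Cable   | Beth    


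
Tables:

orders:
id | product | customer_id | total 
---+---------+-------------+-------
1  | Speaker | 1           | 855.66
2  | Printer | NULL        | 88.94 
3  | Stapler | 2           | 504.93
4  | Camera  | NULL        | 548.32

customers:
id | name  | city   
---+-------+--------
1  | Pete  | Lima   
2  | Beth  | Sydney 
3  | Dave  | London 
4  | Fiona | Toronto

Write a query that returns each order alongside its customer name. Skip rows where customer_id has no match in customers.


INNER JOIN keeps only orders rows whose customer_id matches an id in customers. Walk through each order:
  - order 1 (Speaker): customer_id=1 -> matches Pete
  - order 2 (Printer): customer_id=NULL, no match -> dropped
  - order 3 (Stapler): customer_id=2 -> matches Beth
  - order 4 (Camera): customer_id=NULL, no match -> dropped
So 2 of 4 rows are dropped.

SQL:
SELECT a.product, b.name AS customer
FROM orders a
INNER JOIN customers b ON a.customer_id = b.id

Result:
product | customer
--------+---------
Speaker | Pete    
Stapler | Beth    


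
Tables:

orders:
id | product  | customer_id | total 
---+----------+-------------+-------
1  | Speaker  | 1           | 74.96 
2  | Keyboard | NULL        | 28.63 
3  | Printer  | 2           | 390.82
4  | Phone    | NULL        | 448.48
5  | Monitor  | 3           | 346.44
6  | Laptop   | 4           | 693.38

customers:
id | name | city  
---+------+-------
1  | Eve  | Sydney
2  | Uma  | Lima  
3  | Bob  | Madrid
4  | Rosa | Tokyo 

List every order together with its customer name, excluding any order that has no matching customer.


INNER JOIN keeps only orders rows whose customer_id matches an id in customers. Walk through each order:
  - order 1 (Speaker): customer_id=1 -> matches Eve
  - order 2 (Keyboard): customer_id=NULL, no match -> dropped
  - order 3 (Printer): customer_id=2 -> matches Uma
  - order 4 (Phone): customer_id=NULL, no match -> dropped
  - order 5 (Monitor): customer_id=3 -> matches Bob
  - order 6 (Laptop): customer_id=4 -> matches Rosa
So 2 of 6 rows are dropped.

SQL:
SELECT a.product, b.name AS customer
FROM orders a
INNER JOIN customers b ON a.customer_id = b.id

Result:
product | customer
--------+---------
Speaker | Eve     
Printer | Uma     
Monitor | Bob     
Laptop  | Rosa    


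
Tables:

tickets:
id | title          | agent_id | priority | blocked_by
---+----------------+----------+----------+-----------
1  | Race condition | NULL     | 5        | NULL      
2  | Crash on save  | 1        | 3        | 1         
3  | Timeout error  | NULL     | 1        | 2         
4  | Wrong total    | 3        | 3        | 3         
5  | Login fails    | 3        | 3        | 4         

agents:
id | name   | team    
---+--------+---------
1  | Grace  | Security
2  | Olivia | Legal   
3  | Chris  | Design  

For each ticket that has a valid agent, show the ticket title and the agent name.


INNER JOIN keeps only tickets rows whose agent_id matches an id in agents. Walk through each ticket:
  - ticket 1 (Race condition): agent_id=NULL, no match -> dropped
  - ticket 2 (Crash on save): agent_id=1 -> matches Grace
  - ticket 3 (Timeout error): agent_id=NULL, no match -> dropped
  - ticket 4 (Wrong total): agent_id=3 -> matches Chris
  - ticket 5 (Login fails): agent_id=3 -> matches Chris
So 2 of 5 rows are dropped.

SQL:
SELECT a.title, b.name AS agent
FROM tickets a
INNER JOIN agents b ON a.agent_id = b.id

Result:
title         | agent
--------------+------
Crash on save | Grace
Wrong total   | Chris
Login fails   | Chris


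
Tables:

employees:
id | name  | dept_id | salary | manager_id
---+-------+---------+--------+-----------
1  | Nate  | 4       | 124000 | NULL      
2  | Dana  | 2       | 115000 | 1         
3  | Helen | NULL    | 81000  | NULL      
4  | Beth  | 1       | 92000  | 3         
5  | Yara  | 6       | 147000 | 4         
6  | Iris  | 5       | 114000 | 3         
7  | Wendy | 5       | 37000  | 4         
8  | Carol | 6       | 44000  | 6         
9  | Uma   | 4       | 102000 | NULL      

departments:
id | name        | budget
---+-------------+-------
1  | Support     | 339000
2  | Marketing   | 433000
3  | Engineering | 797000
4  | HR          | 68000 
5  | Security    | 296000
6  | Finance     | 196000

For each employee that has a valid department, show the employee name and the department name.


INNER JOIN keeps only employees rows whose dept_id matches an id in departments. Walk through each employee:
  - employee 1 (Nate): dept_id=4 -> matches HR
  - employee 2 (Dana): dept_id=2 -> matches Marketing
  - employee 3 (Helen): dept_id=NULL, no match -> dropped
  - employee 4 (Beth): dept_id=1 -> matches Support
  - employee 5 (Yara): dept_id=6 -> matches Finance
  - employee 6 (Iris): dept_id=5 -> matches Security
  - employee 7 (Wendy): dept_id=5 -> matches Security
  - employee 8 (Carol): dept_id=6 -> matches Finance
  - employee 9 (Uma): dept_id=4 -> matches HR
So 1 of 9 rows is dropped.

SQL:
SELECT a.name, b.name AS department
FROM employees a
INNER JOIN departments b ON a.dept_id = b.id

Result:
name  | department
------+-----------
Nate  | HR        
Dana  | Marketing 
Beth  | Support   
Yara  | Finance   
Iris  | Security  
Wendy | Security  
Carol | Finance   
Uma   | HR        
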